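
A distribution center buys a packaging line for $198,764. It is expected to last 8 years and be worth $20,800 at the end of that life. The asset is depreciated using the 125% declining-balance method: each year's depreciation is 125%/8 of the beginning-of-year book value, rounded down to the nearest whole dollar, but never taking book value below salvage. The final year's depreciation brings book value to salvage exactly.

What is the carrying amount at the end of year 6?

$71,718

Depreciable base = $198,764 − $20,800 = $177,964.
Year 1: ⌊$198,764 × 125%/8⌋ = $31,056. Book value $167,708.
Year 2: ⌊$167,708 × 125%/8⌋ = $26,204. Book value $141,504.
Year 3: ⌊$141,504 × 125%/8⌋ = $22,110. Book value $119,394.
Year 4: ⌊$119,394 × 125%/8⌋ = $18,655. Book value $100,739.
Year 5: ⌊$100,739 × 125%/8⌋ = $15,740. Book value $84,999.
Year 6: ⌊$84,999 × 125%/8⌋ = $13,281. Book value $71,718.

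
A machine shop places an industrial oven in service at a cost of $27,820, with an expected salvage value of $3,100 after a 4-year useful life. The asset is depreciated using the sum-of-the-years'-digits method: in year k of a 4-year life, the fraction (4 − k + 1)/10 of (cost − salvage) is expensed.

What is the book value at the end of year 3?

$5,572

Depreciable base = $27,820 − $3,100 = $24,720.
Sum of the years' digits = 4+3+2+1 = 10.
Year 1: $24,720 × 4/10 = $9,888. Book value $17,932.
Year 2: $24,720 × 3/10 = $7,416. Book value $10,516.
Year 3: $24,720 × 2/10 = $4,944. Book value $5,572.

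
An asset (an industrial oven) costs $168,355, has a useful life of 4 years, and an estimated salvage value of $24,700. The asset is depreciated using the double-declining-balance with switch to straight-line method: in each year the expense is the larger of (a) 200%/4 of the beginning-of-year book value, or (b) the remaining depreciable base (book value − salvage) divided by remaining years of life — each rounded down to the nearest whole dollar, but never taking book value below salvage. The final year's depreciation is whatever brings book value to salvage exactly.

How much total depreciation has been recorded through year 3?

$143,655

Depreciable base = $168,355 − $24,700 = $143,655.
Year 1: DB = ⌊$168,355 × 200%/4⌋ = $84,177; SL = ⌊$143,655/4⌋ = $35,913 → take DB $84,177. Book value $84,178.
Year 2: DB = ⌊$84,178 × 200%/4⌋ = $42,089; SL = ⌊$59,478/3⌋ = $19,826 → take DB $42,089. Book value $42,089.
Year 3: DB = ⌊$42,089 × 200%/4⌋ = $21,044; SL = ⌊$17,389/2⌋ = $8,694 → take DB $21,044, capped at $17,389. Book value $24,700.
Accumulated through year 3 = $168,355 − $24,700 = $143,655.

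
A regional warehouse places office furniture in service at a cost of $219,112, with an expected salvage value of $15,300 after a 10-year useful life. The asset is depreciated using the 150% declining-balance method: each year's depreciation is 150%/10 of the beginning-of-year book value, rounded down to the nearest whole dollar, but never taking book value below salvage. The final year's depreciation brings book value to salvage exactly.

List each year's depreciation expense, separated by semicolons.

Depreciable base = $219,112 − $15,300 = $203,812.
Year 1: ⌊$219,112 × 150%/10⌋ = $32,866. Book value $186,246.
Year 2: ⌊$186,246 × 150%/10⌋ = $27,936. Book value $158,310.
Year 3: ⌊$158,310 × 150%/10⌋ = $23,746. Book value $134,564.
Year 4: ⌊$134,564 × 150%/10⌋ = $20,184. Book value $114,380.
Year 5: ⌊$114,380 × 150%/10⌋ = $17,157. Book value $97,223.
Year 6: ⌊$97,223 × 150%/10⌋ = $14,583. Book value $82,640.
Year 7: ⌊$82,640 × 150%/10⌋ = $12,396. Book value $70,244.
Year 8: ⌊$70,244 × 150%/10⌋ = $10,536. Book value $59,708.
Year 9: ⌊$59,708 × 150%/10⌋ = $8,956. Book value $50,752.
Year 10 (final): $50,752 − $15,300 = $35,452. Book value $15,300.

$32,866; $27,936; $23,746; $20,184; $17,157; $14,583; $12,396; $10,536; $8,956; $35,452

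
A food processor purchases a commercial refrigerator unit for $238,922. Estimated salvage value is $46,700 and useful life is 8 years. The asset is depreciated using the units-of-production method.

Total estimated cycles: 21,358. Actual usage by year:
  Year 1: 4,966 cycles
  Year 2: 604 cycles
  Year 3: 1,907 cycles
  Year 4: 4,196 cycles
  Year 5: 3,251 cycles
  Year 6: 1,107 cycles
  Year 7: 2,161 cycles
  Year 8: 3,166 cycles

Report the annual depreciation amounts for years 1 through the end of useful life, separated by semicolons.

Depreciable base = $238,922 − $46,700 = $192,222.
Rate = $192,222 / 21,358 cycles = $9 per cycle.
Year 1: 4,966 × $9 = $44,694. Book value $194,228.
Year 2: 604 × $9 = $5,436. Book value $188,792.
Year 3: 1,907 × $9 = $17,163. Book value $171,629.
Year 4: 4,196 × $9 = $37,764. Book value $133,865.
Year 5: 3,251 × $9 = $29,259. Book value $104,606.
Year 6: 1,107 × $9 = $9,963. Book value $94,643.
Year 7: 2,161 × $9 = $19,449. Book value $75,194.
Year 8: 3,166 × $9 = $28,494. Book value $46,700.

$44,694; $5,436; $17,163; $37,764; $29,259; $9,963; $19,449; $28,494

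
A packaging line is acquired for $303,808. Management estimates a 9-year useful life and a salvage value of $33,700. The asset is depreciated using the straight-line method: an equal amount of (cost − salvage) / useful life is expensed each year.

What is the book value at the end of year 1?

$273,796

Depreciable base = $303,808 − $33,700 = $270,108.
Annual expense = $270,108 / 9 = $30,012.
End of year 1: book value $273,796.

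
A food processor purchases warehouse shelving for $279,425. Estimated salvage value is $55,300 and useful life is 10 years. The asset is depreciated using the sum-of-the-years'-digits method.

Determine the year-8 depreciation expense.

$12,225

Depreciable base = $279,425 − $55,300 = $224,125.
Sum of the years' digits = 10+9+8+7+6+5+4+3+2+1 = 55.
Year 1: $224,125 × 10/55 = $40,750. Book value $238,675.
Year 2: $224,125 × 9/55 = $36,675. Book value $202,000.
Year 3: $224,125 × 8/55 = $32,600. Book value $169,400.
Year 4: $224,125 × 7/55 = $28,525. Book value $140,875.
Year 5: $224,125 × 6/55 = $24,450. Book value $116,425.
Year 6: $224,125 × 5/55 = $20,375. Book value $96,050.
Year 7: $224,125 × 4/55 = $16,300. Book value $79,750.
Year 8: $224,125 × 3/55 = $12,225. Book value $67,525.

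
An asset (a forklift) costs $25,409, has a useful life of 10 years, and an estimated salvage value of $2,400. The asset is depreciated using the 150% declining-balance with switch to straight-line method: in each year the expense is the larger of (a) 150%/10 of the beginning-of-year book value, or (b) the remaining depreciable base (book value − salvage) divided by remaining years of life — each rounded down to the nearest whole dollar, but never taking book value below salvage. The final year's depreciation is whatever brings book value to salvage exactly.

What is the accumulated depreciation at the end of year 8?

$19,457

Depreciable base = $25,409 − $2,400 = $23,009.
Year 1: DB = ⌊$25,409 × 150%/10⌋ = $3,811; SL = ⌊$23,009/10⌋ = $2,300 → take DB $3,811. Book value $21,598.
Year 2: DB = ⌊$21,598 × 150%/10⌋ = $3,239; SL = ⌊$19,198/9⌋ = $2,133 → take DB $3,239. Book value $18,359.
Year 3: DB = ⌊$18,359 × 150%/10⌋ = $2,753; SL = ⌊$15,959/8⌋ = $1,994 → take DB $2,753. Book value $15,606.
Year 4: DB = ⌊$15,606 × 150%/10⌋ = $2,340; SL = ⌊$13,206/7⌋ = $1,886 → take DB $2,340. Book value $13,266.
Year 5: DB = ⌊$13,266 × 150%/10⌋ = $1,989; SL = ⌊$10,866/6⌋ = $1,811 → take DB $1,989. Book value $11,277.
Year 6: DB = ⌊$11,277 × 150%/10⌋ = $1,691; SL = ⌊$8,877/5⌋ = $1,775 → take SL $1,775. Book value $9,502.
Year 7: DB = ⌊$9,502 × 150%/10⌋ = $1,425; SL = ⌊$7,102/4⌋ = $1,775 → take SL $1,775. Book value $7,727.
Year 8: DB = ⌊$7,727 × 150%/10⌋ = $1,159; SL = ⌊$5,327/3⌋ = $1,775 → take SL $1,775. Book value $5,952.
Accumulated through year 8 = $25,409 − $5,952 = $19,457.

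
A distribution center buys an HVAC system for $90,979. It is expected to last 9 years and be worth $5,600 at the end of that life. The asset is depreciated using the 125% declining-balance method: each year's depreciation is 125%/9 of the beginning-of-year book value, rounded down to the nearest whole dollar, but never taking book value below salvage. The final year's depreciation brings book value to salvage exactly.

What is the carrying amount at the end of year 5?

Depreciable base = $90,979 − $5,600 = $85,379.
Year 1: ⌊$90,979 × 125%/9⌋ = $12,635. Book value $78,344.
Year 2: ⌊$78,344 × 125%/9⌋ = $10,881. Book value $67,463.
Year 3: ⌊$67,463 × 125%/9⌋ = $9,369. Book value $58,094.
Year 4: ⌊$58,094 × 125%/9⌋ = $8,068. Book value $50,026.
Year 5: ⌊$50,026 × 125%/9⌋ = $6,948. Book value $43,078.

$43,078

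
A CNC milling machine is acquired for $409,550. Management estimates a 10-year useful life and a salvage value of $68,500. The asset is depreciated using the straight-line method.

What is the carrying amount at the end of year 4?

Depreciable base = $409,550 − $68,500 = $341,050.
Annual expense = $341,050 / 10 = $34,105.
End of year 1: book value $375,445.
End of year 2: book value $341,340.
End of year 3: book value $307,235.
End of year 4: book value $273,130.

$273,130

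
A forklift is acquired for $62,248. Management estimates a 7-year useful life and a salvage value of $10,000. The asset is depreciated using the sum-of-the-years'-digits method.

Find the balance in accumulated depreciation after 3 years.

$33,588

Depreciable base = $62,248 − $10,000 = $52,248.
Sum of the years' digits = 7+6+5+4+3+2+1 = 28.
Year 1: $52,248 × 7/28 = $13,062. Book value $49,186.
Year 2: $52,248 × 6/28 = $11,196. Book value $37,990.
Year 3: $52,248 × 5/28 = $9,330. Book value $28,660.
Accumulated through year 3 = $62,248 − $28,660 = $33,588.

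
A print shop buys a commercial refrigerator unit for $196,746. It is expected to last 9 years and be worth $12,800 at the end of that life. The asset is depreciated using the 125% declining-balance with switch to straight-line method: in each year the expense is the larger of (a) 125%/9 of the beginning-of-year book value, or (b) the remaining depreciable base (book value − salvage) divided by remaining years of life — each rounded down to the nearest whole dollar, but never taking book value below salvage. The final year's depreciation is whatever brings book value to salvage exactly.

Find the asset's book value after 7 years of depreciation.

Depreciable base = $196,746 − $12,800 = $183,946.
Year 1: DB = ⌊$196,746 × 125%/9⌋ = $27,325; SL = ⌊$183,946/9⌋ = $20,438 → take DB $27,325. Book value $169,421.
Year 2: DB = ⌊$169,421 × 125%/9⌋ = $23,530; SL = ⌊$156,621/8⌋ = $19,577 → take DB $23,530. Book value $145,891.
Year 3: DB = ⌊$145,891 × 125%/9⌋ = $20,262; SL = ⌊$133,091/7⌋ = $19,013 → take DB $20,262. Book value $125,629.
Year 4: DB = ⌊$125,629 × 125%/9⌋ = $17,448; SL = ⌊$112,829/6⌋ = $18,804 → take SL $18,804. Book value $106,825.
Year 5: DB = ⌊$106,825 × 125%/9⌋ = $14,836; SL = ⌊$94,025/5⌋ = $18,805 → take SL $18,805. Book value $88,020.
Year 6: DB = ⌊$88,020 × 125%/9⌋ = $12,225; SL = ⌊$75,220/4⌋ = $18,805 → take SL $18,805. Book value $69,215.
Year 7: DB = ⌊$69,215 × 125%/9⌋ = $9,613; SL = ⌊$56,415/3⌋ = $18,805 → take SL $18,805. Book value $50,410.

$50,410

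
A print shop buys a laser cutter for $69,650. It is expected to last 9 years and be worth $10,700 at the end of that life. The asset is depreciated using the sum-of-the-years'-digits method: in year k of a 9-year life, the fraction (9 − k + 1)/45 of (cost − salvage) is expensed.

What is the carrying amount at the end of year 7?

Depreciable base = $69,650 − $10,700 = $58,950.
Sum of the years' digits = 9+8+7+6+5+4+3+2+1 = 45.
Year 1: $58,950 × 9/45 = $11,790. Book value $57,860.
Year 2: $58,950 × 8/45 = $10,480. Book value $47,380.
Year 3: $58,950 × 7/45 = $9,170. Book value $38,210.
Year 4: $58,950 × 6/45 = $7,860. Book value $30,350.
Year 5: $58,950 × 5/45 = $6,550. Book value $23,800.
Year 6: $58,950 × 4/45 = $5,240. Book value $18,560.
Year 7: $58,950 × 3/45 = $3,930. Book value $14,630.

$14,630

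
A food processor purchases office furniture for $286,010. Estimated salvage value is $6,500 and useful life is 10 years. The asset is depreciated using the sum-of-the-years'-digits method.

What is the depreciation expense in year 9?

$10,164

Depreciable base = $286,010 − $6,500 = $279,510.
Sum of the years' digits = 10+9+8+7+6+5+4+3+2+1 = 55.
Year 1: $279,510 × 10/55 = $50,820. Book value $235,190.
Year 2: $279,510 × 9/55 = $45,738. Book value $189,452.
Year 3: $279,510 × 8/55 = $40,656. Book value $148,796.
Year 4: $279,510 × 7/55 = $35,574. Book value $113,222.
Year 5: $279,510 × 6/55 = $30,492. Book value $82,730.
Year 6: $279,510 × 5/55 = $25,410. Book value $57,320.
Year 7: $279,510 × 4/55 = $20,328. Book value $36,992.
Year 8: $279,510 × 3/55 = $15,246. Book value $21,746.
Year 9: $279,510 × 2/55 = $10,164. Book value $11,582.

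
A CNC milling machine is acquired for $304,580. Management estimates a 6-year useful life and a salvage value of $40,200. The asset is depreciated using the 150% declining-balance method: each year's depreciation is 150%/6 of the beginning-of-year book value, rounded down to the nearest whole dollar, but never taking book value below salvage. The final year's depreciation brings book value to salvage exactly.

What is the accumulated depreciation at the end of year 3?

$176,084

Depreciable base = $304,580 − $40,200 = $264,380.
Year 1: ⌊$304,580 × 150%/6⌋ = $76,145. Book value $228,435.
Year 2: ⌊$228,435 × 150%/6⌋ = $57,108. Book value $171,327.
Year 3: ⌊$171,327 × 150%/6⌋ = $42,831. Book value $128,496.
Accumulated through year 3 = $304,580 − $128,496 = $176,084.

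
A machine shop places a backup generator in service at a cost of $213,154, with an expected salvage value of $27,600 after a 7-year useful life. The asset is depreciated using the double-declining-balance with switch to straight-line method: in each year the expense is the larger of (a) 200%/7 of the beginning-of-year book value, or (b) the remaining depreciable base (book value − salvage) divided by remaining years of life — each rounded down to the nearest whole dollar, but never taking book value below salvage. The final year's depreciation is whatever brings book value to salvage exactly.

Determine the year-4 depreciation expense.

Depreciable base = $213,154 − $27,600 = $185,554.
Year 1: DB = ⌊$213,154 × 200%/7⌋ = $60,901; SL = ⌊$185,554/7⌋ = $26,507 → take DB $60,901. Book value $152,253.
Year 2: DB = ⌊$152,253 × 200%/7⌋ = $43,500; SL = ⌊$124,653/6⌋ = $20,775 → take DB $43,500. Book value $108,753.
Year 3: DB = ⌊$108,753 × 200%/7⌋ = $31,072; SL = ⌊$81,153/5⌋ = $16,230 → take DB $31,072. Book value $77,681.
Year 4: DB = ⌊$77,681 × 200%/7⌋ = $22,194; SL = ⌊$50,081/4⌋ = $12,520 → take DB $22,194. Book value $55,487.

$22,194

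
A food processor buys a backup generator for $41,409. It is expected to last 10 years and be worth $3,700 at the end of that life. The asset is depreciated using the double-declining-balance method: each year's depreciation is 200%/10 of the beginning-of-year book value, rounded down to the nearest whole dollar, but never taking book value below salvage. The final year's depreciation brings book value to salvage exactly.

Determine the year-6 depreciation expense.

Depreciable base = $41,409 − $3,700 = $37,709.
Year 1: ⌊$41,409 × 200%/10⌋ = $8,281. Book value $33,128.
Year 2: ⌊$33,128 × 200%/10⌋ = $6,625. Book value $26,503.
Year 3: ⌊$26,503 × 200%/10⌋ = $5,300. Book value $21,203.
Year 4: ⌊$21,203 × 200%/10⌋ = $4,240. Book value $16,963.
Year 5: ⌊$16,963 × 200%/10⌋ = $3,392. Book value $13,571.
Year 6: ⌊$13,571 × 200%/10⌋ = $2,714. Book value $10,857.

$2,714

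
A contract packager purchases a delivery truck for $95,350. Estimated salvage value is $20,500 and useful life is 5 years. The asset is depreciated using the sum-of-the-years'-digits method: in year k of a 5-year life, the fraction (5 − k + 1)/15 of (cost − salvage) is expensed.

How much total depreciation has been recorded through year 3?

Depreciable base = $95,350 − $20,500 = $74,850.
Sum of the years' digits = 5+4+3+2+1 = 15.
Year 1: $74,850 × 5/15 = $24,950. Book value $70,400.
Year 2: $74,850 × 4/15 = $19,960. Book value $50,440.
Year 3: $74,850 × 3/15 = $14,970. Book value $35,470.
Accumulated through year 3 = $95,350 − $35,470 = $59,880.

$59,880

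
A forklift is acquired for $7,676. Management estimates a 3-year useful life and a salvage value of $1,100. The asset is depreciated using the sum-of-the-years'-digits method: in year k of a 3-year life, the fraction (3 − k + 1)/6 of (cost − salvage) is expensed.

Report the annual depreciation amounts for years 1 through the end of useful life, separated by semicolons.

Depreciable base = $7,676 − $1,100 = $6,576.
Sum of the years' digits = 3+2+1 = 6.
Year 1: $6,576 × 3/6 = $3,288. Book value $4,388.
Year 2: $6,576 × 2/6 = $2,192. Book value $2,196.
Year 3: $6,576 × 1/6 = $1,096. Book value $1,100.

$3,288; $2,192; $1,096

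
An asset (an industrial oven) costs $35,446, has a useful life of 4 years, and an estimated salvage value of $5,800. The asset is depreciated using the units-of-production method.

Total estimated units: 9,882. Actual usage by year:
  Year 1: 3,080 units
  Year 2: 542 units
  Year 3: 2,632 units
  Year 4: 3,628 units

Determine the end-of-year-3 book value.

$16,684

Depreciable base = $35,446 − $5,800 = $29,646.
Rate = $29,646 / 9,882 units = $3 per unit.
Year 1: 3,080 × $3 = $9,240. Book value $26,206.
Year 2: 542 × $3 = $1,626. Book value $24,580.
Year 3: 2,632 × $3 = $7,896. Book value $16,684.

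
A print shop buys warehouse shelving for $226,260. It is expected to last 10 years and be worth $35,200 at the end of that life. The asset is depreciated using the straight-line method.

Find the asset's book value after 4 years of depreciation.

Depreciable base = $226,260 − $35,200 = $191,060.
Annual expense = $191,060 / 10 = $19,106.
End of year 1: book value $207,154.
End of year 2: book value $188,048.
End of year 3: book value $168,942.
End of year 4: book value $149,836.

$149,836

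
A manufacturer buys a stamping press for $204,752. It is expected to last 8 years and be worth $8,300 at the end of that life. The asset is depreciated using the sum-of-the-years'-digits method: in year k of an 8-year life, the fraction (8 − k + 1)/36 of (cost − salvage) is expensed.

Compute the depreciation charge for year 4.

Depreciable base = $204,752 − $8,300 = $196,452.
Sum of the years' digits = 8+7+6+5+4+3+2+1 = 36.
Year 1: $196,452 × 8/36 = $43,656. Book value $161,096.
Year 2: $196,452 × 7/36 = $38,199. Book value $122,897.
Year 3: $196,452 × 6/36 = $32,742. Book value $90,155.
Year 4: $196,452 × 5/36 = $27,285. Book value $62,870.

$27,285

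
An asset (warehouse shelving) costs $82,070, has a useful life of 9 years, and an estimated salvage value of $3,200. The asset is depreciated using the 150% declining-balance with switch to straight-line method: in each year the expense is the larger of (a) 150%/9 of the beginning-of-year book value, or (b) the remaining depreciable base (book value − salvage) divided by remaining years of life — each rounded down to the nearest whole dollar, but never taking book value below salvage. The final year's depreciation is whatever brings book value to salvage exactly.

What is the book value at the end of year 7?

$17,752

Depreciable base = $82,070 − $3,200 = $78,870.
Year 1: DB = ⌊$82,070 × 150%/9⌋ = $13,678; SL = ⌊$78,870/9⌋ = $8,763 → take DB $13,678. Book value $68,392.
Year 2: DB = ⌊$68,392 × 150%/9⌋ = $11,398; SL = ⌊$65,192/8⌋ = $8,149 → take DB $11,398. Book value $56,994.
Year 3: DB = ⌊$56,994 × 150%/9⌋ = $9,499; SL = ⌊$53,794/7⌋ = $7,684 → take DB $9,499. Book value $47,495.
Year 4: DB = ⌊$47,495 × 150%/9⌋ = $7,915; SL = ⌊$44,295/6⌋ = $7,382 → take DB $7,915. Book value $39,580.
Year 5: DB = ⌊$39,580 × 150%/9⌋ = $6,596; SL = ⌊$36,380/5⌋ = $7,276 → take SL $7,276. Book value $32,304.
Year 6: DB = ⌊$32,304 × 150%/9⌋ = $5,384; SL = ⌊$29,104/4⌋ = $7,276 → take SL $7,276. Book value $25,028.
Year 7: DB = ⌊$25,028 × 150%/9⌋ = $4,171; SL = ⌊$21,828/3⌋ = $7,276 → take SL $7,276. Book value $17,752.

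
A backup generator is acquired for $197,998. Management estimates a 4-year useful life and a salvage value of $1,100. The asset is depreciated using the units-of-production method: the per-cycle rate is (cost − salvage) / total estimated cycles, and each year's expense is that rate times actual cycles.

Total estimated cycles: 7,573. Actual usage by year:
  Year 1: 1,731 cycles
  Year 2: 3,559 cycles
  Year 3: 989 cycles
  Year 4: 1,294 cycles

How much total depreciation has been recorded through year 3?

Depreciable base = $197,998 − $1,100 = $196,898.
Rate = $196,898 / 7,573 cycles = $26 per cycle.
Year 1: 1,731 × $26 = $45,006. Book value $152,992.
Year 2: 3,559 × $26 = $92,534. Book value $60,458.
Year 3: 989 × $26 = $25,714. Book value $34,744.
Accumulated through year 3 = $197,998 − $34,744 = $163,254.

$163,254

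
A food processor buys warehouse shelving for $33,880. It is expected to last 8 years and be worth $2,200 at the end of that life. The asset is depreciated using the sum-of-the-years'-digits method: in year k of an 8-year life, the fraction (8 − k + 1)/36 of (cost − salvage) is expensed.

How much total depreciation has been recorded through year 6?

$29,040

Depreciable base = $33,880 − $2,200 = $31,680.
Sum of the years' digits = 8+7+6+5+4+3+2+1 = 36.
Year 1: $31,680 × 8/36 = $7,040. Book value $26,840.
Year 2: $31,680 × 7/36 = $6,160. Book value $20,680.
Year 3: $31,680 × 6/36 = $5,280. Book value $15,400.
Year 4: $31,680 × 5/36 = $4,400. Book value $11,000.
Year 5: $31,680 × 4/36 = $3,520. Book value $7,480.
Year 6: $31,680 × 3/36 = $2,640. Book value $4,840.
Accumulated through year 6 = $33,880 − $4,840 = $29,040.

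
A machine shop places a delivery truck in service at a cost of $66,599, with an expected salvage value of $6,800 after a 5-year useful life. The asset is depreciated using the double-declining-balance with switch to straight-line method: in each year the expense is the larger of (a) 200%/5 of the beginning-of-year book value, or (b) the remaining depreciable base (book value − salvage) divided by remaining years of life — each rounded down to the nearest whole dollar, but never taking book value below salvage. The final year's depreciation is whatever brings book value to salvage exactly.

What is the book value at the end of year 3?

$14,386

Depreciable base = $66,599 − $6,800 = $59,799.
Year 1: DB = ⌊$66,599 × 200%/5⌋ = $26,639; SL = ⌊$59,799/5⌋ = $11,959 → take DB $26,639. Book value $39,960.
Year 2: DB = ⌊$39,960 × 200%/5⌋ = $15,984; SL = ⌊$33,160/4⌋ = $8,290 → take DB $15,984. Book value $23,976.
Year 3: DB = ⌊$23,976 × 200%/5⌋ = $9,590; SL = ⌊$17,176/3⌋ = $5,725 → take DB $9,590. Book value $14,386.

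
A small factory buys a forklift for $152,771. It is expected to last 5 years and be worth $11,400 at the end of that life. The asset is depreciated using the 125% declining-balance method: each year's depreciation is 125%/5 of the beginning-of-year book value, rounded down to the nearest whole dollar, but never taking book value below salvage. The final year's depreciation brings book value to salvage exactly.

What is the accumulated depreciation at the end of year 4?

Depreciable base = $152,771 − $11,400 = $141,371.
Year 1: ⌊$152,771 × 125%/5⌋ = $38,192. Book value $114,579.
Year 2: ⌊$114,579 × 125%/5⌋ = $28,644. Book value $85,935.
Year 3: ⌊$85,935 × 125%/5⌋ = $21,483. Book value $64,452.
Year 4: ⌊$64,452 × 125%/5⌋ = $16,113. Book value $48,339.
Accumulated through year 4 = $152,771 − $48,339 = $104,432.

$104,432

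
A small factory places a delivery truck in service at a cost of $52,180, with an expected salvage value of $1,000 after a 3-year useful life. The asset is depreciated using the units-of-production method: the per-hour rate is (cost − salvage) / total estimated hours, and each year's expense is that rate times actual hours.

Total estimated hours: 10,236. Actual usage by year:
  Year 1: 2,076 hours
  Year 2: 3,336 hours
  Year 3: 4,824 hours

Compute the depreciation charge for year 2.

$16,680

Depreciable base = $52,180 − $1,000 = $51,180.
Rate = $51,180 / 10,236 hours = $5 per hour.
Year 1: 2,076 × $5 = $10,380. Book value $41,800.
Year 2: 3,336 × $5 = $16,680. Book value $25,120.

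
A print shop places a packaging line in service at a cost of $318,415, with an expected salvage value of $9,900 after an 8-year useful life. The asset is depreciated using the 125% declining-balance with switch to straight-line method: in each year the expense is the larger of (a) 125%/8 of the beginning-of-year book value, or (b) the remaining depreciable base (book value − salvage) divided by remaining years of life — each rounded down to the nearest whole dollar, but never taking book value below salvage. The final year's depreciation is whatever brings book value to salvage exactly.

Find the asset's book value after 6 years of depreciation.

Depreciable base = $318,415 − $9,900 = $308,515.
Year 1: DB = ⌊$318,415 × 125%/8⌋ = $49,752; SL = ⌊$308,515/8⌋ = $38,564 → take DB $49,752. Book value $268,663.
Year 2: DB = ⌊$268,663 × 125%/8⌋ = $41,978; SL = ⌊$258,763/7⌋ = $36,966 → take DB $41,978. Book value $226,685.
Year 3: DB = ⌊$226,685 × 125%/8⌋ = $35,419; SL = ⌊$216,785/6⌋ = $36,130 → take SL $36,130. Book value $190,555.
Year 4: DB = ⌊$190,555 × 125%/8⌋ = $29,774; SL = ⌊$180,655/5⌋ = $36,131 → take SL $36,131. Book value $154,424.
Year 5: DB = ⌊$154,424 × 125%/8⌋ = $24,128; SL = ⌊$144,524/4⌋ = $36,131 → take SL $36,131. Book value $118,293.
Year 6: DB = ⌊$118,293 × 125%/8⌋ = $18,483; SL = ⌊$108,393/3⌋ = $36,131 → take SL $36,131. Book value $82,162.

$82,162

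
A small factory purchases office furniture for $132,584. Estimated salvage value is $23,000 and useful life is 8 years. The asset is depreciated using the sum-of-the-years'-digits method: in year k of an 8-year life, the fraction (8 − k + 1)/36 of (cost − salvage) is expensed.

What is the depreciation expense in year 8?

Depreciable base = $132,584 − $23,000 = $109,584.
Sum of the years' digits = 8+7+6+5+4+3+2+1 = 36.
Year 1: $109,584 × 8/36 = $24,352. Book value $108,232.
Year 2: $109,584 × 7/36 = $21,308. Book value $86,924.
Year 3: $109,584 × 6/36 = $18,264. Book value $68,660.
Year 4: $109,584 × 5/36 = $15,220. Book value $53,440.
Year 5: $109,584 × 4/36 = $12,176. Book value $41,264.
Year 6: $109,584 × 3/36 = $9,132. Book value $32,132.
Year 7: $109,584 × 2/36 = $6,088. Book value $26,044.
Year 8: $109,584 × 1/36 = $3,044. Book value $23,000.

$3,044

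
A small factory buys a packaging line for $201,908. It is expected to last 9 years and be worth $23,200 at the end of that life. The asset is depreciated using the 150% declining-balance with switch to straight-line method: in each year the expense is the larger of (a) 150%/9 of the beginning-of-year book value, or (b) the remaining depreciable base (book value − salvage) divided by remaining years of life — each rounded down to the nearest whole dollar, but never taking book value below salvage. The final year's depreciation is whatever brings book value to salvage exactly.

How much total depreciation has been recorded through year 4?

$104,536

Depreciable base = $201,908 − $23,200 = $178,708.
Year 1: DB = ⌊$201,908 × 150%/9⌋ = $33,651; SL = ⌊$178,708/9⌋ = $19,856 → take DB $33,651. Book value $168,257.
Year 2: DB = ⌊$168,257 × 150%/9⌋ = $28,042; SL = ⌊$145,057/8⌋ = $18,132 → take DB $28,042. Book value $140,215.
Year 3: DB = ⌊$140,215 × 150%/9⌋ = $23,369; SL = ⌊$117,015/7⌋ = $16,716 → take DB $23,369. Book value $116,846.
Year 4: DB = ⌊$116,846 × 150%/9⌋ = $19,474; SL = ⌊$93,646/6⌋ = $15,607 → take DB $19,474. Book value $97,372.
Accumulated through year 4 = $201,908 − $97,372 = $104,536.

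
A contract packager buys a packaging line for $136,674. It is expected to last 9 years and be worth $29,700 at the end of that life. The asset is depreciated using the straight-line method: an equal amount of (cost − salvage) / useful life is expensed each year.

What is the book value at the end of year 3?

Depreciable base = $136,674 − $29,700 = $106,974.
Annual expense = $106,974 / 9 = $11,886.
End of year 1: book value $124,788.
End of year 2: book value $112,902.
End of year 3: book value $101,016.

$101,016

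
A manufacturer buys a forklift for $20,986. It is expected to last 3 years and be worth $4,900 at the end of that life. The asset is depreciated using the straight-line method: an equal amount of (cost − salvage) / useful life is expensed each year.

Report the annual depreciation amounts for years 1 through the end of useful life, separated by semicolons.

Depreciable base = $20,986 − $4,900 = $16,086.
Annual expense = $16,086 / 3 = $5,362.
End of year 1: book value $15,624.
End of year 2: book value $10,262.
End of year 3: book value $4,900.

$5,362; $5,362; $5,362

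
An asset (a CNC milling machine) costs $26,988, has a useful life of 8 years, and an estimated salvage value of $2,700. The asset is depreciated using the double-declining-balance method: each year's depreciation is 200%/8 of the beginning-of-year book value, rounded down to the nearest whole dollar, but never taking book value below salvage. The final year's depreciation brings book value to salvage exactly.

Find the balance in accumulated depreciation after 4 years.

Depreciable base = $26,988 − $2,700 = $24,288.
Year 1: ⌊$26,988 × 200%/8⌋ = $6,747. Book value $20,241.
Year 2: ⌊$20,241 × 200%/8⌋ = $5,060. Book value $15,181.
Year 3: ⌊$15,181 × 200%/8⌋ = $3,795. Book value $11,386.
Year 4: ⌊$11,386 × 200%/8⌋ = $2,846. Book value $8,540.
Accumulated through year 4 = $26,988 − $8,540 = $18,448.

$18,448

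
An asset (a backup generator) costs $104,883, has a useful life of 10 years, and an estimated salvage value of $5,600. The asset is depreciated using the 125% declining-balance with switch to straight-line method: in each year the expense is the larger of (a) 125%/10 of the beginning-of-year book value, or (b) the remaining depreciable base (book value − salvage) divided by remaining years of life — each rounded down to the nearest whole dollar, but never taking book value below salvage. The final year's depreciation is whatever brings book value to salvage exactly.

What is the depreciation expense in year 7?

Depreciable base = $104,883 − $5,600 = $99,283.
Year 1: DB = ⌊$104,883 × 125%/10⌋ = $13,110; SL = ⌊$99,283/10⌋ = $9,928 → take DB $13,110. Book value $91,773.
Year 2: DB = ⌊$91,773 × 125%/10⌋ = $11,471; SL = ⌊$86,173/9⌋ = $9,574 → take DB $11,471. Book value $80,302.
Year 3: DB = ⌊$80,302 × 125%/10⌋ = $10,037; SL = ⌊$74,702/8⌋ = $9,337 → take DB $10,037. Book value $70,265.
Year 4: DB = ⌊$70,265 × 125%/10⌋ = $8,783; SL = ⌊$64,665/7⌋ = $9,237 → take SL $9,237. Book value $61,028.
Year 5: DB = ⌊$61,028 × 125%/10⌋ = $7,628; SL = ⌊$55,428/6⌋ = $9,238 → take SL $9,238. Book value $51,790.
Year 6: DB = ⌊$51,790 × 125%/10⌋ = $6,473; SL = ⌊$46,190/5⌋ = $9,238 → take SL $9,238. Book value $42,552.
Year 7: DB = ⌊$42,552 × 125%/10⌋ = $5,319; SL = ⌊$36,952/4⌋ = $9,238 → take SL $9,238. Book value $33,314.

$9,238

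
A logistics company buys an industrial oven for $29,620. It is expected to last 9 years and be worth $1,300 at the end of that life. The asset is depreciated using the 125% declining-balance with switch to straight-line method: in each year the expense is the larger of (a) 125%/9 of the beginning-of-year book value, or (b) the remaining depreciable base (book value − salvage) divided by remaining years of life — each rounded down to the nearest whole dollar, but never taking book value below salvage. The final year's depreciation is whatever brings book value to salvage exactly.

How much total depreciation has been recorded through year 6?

Depreciable base = $29,620 − $1,300 = $28,320.
Year 1: DB = ⌊$29,620 × 125%/9⌋ = $4,113; SL = ⌊$28,320/9⌋ = $3,146 → take DB $4,113. Book value $25,507.
Year 2: DB = ⌊$25,507 × 125%/9⌋ = $3,542; SL = ⌊$24,207/8⌋ = $3,025 → take DB $3,542. Book value $21,965.
Year 3: DB = ⌊$21,965 × 125%/9⌋ = $3,050; SL = ⌊$20,665/7⌋ = $2,952 → take DB $3,050. Book value $18,915.
Year 4: DB = ⌊$18,915 × 125%/9⌋ = $2,627; SL = ⌊$17,615/6⌋ = $2,935 → take SL $2,935. Book value $15,980.
Year 5: DB = ⌊$15,980 × 125%/9⌋ = $2,219; SL = ⌊$14,680/5⌋ = $2,936 → take SL $2,936. Book value $13,044.
Year 6: DB = ⌊$13,044 × 125%/9⌋ = $1,811; SL = ⌊$11,744/4⌋ = $2,936 → take SL $2,936. Book value $10,108.
Accumulated through year 6 = $29,620 − $10,108 = $19,512.

$19,512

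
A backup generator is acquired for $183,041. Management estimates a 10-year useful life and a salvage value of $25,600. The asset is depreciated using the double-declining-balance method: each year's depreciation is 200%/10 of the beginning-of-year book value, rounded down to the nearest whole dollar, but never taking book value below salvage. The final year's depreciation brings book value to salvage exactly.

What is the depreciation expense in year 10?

Depreciable base = $183,041 − $25,600 = $157,441.
Year 1: ⌊$183,041 × 200%/10⌋ = $36,608. Book value $146,433.
Year 2: ⌊$146,433 × 200%/10⌋ = $29,286. Book value $117,147.
Year 3: ⌊$117,147 × 200%/10⌋ = $23,429. Book value $93,718.
Year 4: ⌊$93,718 × 200%/10⌋ = $18,743. Book value $74,975.
Year 5: ⌊$74,975 × 200%/10⌋ = $14,995. Book value $59,980.
Year 6: ⌊$59,980 × 200%/10⌋ = $11,996. Book value $47,984.
Year 7: ⌊$47,984 × 200%/10⌋ = $9,596. Book value $38,388.
Year 8: ⌊$38,388 × 200%/10⌋ = $7,677. Book value $30,711.
Year 9: ⌊$30,711 × 200%/10⌋ = $6,142, capped at $5,111. Book value $25,600.
Year 10 (final): $25,600 − $25,600 = $0. Book value $25,600.

$0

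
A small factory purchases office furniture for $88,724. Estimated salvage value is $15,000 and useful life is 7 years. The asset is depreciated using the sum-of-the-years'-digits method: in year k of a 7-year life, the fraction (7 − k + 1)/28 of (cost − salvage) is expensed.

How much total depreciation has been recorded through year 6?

Depreciable base = $88,724 − $15,000 = $73,724.
Sum of the years' digits = 7+6+5+4+3+2+1 = 28.
Year 1: $73,724 × 7/28 = $18,431. Book value $70,293.
Year 2: $73,724 × 6/28 = $15,798. Book value $54,495.
Year 3: $73,724 × 5/28 = $13,165. Book value $41,330.
Year 4: $73,724 × 4/28 = $10,532. Book value $30,798.
Year 5: $73,724 × 3/28 = $7,899. Book value $22,899.
Year 6: $73,724 × 2/28 = $5,266. Book value $17,633.
Accumulated through year 6 = $88,724 − $17,633 = $71,091.

$71,091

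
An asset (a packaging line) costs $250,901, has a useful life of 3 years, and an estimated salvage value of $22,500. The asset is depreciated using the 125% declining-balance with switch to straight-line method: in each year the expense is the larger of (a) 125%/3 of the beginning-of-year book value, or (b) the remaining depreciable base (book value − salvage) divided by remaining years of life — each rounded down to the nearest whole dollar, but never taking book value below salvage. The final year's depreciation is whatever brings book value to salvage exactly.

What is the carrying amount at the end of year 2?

$84,430

Depreciable base = $250,901 − $22,500 = $228,401.
Year 1: DB = ⌊$250,901 × 125%/3⌋ = $104,542; SL = ⌊$228,401/3⌋ = $76,133 → take DB $104,542. Book value $146,359.
Year 2: DB = ⌊$146,359 × 125%/3⌋ = $60,982; SL = ⌊$123,859/2⌋ = $61,929 → take SL $61,929. Book value $84,430.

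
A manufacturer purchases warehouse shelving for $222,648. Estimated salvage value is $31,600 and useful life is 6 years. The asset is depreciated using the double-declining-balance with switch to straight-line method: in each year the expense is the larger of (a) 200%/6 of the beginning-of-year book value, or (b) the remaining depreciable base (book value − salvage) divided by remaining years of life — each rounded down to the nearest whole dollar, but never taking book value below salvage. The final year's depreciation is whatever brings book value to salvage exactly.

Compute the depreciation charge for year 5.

$12,380

Depreciable base = $222,648 − $31,600 = $191,048.
Year 1: DB = ⌊$222,648 × 200%/6⌋ = $74,216; SL = ⌊$191,048/6⌋ = $31,841 → take DB $74,216. Book value $148,432.
Year 2: DB = ⌊$148,432 × 200%/6⌋ = $49,477; SL = ⌊$116,832/5⌋ = $23,366 → take DB $49,477. Book value $98,955.
Year 3: DB = ⌊$98,955 × 200%/6⌋ = $32,985; SL = ⌊$67,355/4⌋ = $16,838 → take DB $32,985. Book value $65,970.
Year 4: DB = ⌊$65,970 × 200%/6⌋ = $21,990; SL = ⌊$34,370/3⌋ = $11,456 → take DB $21,990. Book value $43,980.
Year 5: DB = ⌊$43,980 × 200%/6⌋ = $14,660; SL = ⌊$12,380/2⌋ = $6,190 → take DB $14,660, capped at $12,380. Book value $31,600.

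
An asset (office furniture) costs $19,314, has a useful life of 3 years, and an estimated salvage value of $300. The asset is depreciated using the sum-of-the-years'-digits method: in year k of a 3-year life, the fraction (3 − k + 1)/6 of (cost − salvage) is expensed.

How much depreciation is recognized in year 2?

$6,338

Depreciable base = $19,314 − $300 = $19,014.
Sum of the years' digits = 3+2+1 = 6.
Year 1: $19,014 × 3/6 = $9,507. Book value $9,807.
Year 2: $19,014 × 2/6 = $6,338. Book value $3,469.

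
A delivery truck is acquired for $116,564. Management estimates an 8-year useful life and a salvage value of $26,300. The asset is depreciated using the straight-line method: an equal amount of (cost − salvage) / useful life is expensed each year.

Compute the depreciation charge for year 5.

$11,283

Depreciable base = $116,564 − $26,300 = $90,264.
Annual expense = $90,264 / 8 = $11,283.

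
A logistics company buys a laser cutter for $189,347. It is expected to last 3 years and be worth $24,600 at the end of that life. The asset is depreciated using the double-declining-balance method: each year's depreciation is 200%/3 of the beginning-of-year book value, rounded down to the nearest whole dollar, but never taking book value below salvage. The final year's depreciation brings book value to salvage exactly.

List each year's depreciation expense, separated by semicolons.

$126,231; $38,516; $0

Depreciable base = $189,347 − $24,600 = $164,747.
Year 1: ⌊$189,347 × 200%/3⌋ = $126,231. Book value $63,116.
Year 2: ⌊$63,116 × 200%/3⌋ = $42,077, capped at $38,516. Book value $24,600.
Year 3 (final): $24,600 − $24,600 = $0. Book value $24,600.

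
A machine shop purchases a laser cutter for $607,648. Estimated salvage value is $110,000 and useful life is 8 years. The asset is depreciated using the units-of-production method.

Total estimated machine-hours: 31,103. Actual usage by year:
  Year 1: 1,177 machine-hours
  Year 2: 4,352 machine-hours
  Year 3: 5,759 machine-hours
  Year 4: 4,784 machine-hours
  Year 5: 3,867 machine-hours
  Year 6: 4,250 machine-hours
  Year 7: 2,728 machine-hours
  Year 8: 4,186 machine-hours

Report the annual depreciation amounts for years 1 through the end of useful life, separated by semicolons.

Depreciable base = $607,648 − $110,000 = $497,648.
Rate = $497,648 / 31,103 machine-hours = $16 per machine-hour.
Year 1: 1,177 × $16 = $18,832. Book value $588,816.
Year 2: 4,352 × $16 = $69,632. Book value $519,184.
Year 3: 5,759 × $16 = $92,144. Book value $427,040.
Year 4: 4,784 × $16 = $76,544. Book value $350,496.
Year 5: 3,867 × $16 = $61,872. Book value $288,624.
Year 6: 4,250 × $16 = $68,000. Book value $220,624.
Year 7: 2,728 × $16 = $43,648. Book value $176,976.
Year 8: 4,186 × $16 = $66,976. Book value $110,000.

$18,832; $69,632; $92,144; $76,544; $61,872; $68,000; $43,648; $66,976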